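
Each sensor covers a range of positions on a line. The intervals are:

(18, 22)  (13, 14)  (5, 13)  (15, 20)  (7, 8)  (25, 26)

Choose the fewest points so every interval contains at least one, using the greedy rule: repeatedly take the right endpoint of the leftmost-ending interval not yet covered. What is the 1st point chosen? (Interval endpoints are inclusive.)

Sorted: [7,8] [5,13] [13,14] [15,20] [18,22] [25,26]
{[7,8],[5,13]} hit by 8; {[13,14]} hit by 14; {[15,20],[18,22]} hit by 20; {[25,26]} hit by 26.
Points: 8, 14, 20, 26 (4 total).

8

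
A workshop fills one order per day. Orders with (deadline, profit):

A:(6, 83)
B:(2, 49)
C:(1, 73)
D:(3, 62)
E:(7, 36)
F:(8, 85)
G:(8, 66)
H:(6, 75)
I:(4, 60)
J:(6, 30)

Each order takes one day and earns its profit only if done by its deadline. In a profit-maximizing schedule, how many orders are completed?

8

Take jobs in profit order; each goes to the latest open slot no later than its deadline.
By profit: F(d8,85), A(d6,83), H(d6,75), C(d1,73), G(d8,66), D(d3,62), I(d4,60), B(d2,49), E(d7,36), J(d6,30)
F→slot 8; A→slot 6; H→slot 5; C→slot 1; G→slot 7; D→slot 3; I→slot 4; B→slot 2; E skipped; J skipped.
8 of 10 scheduled.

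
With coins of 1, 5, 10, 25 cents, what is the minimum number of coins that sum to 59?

Use the largest denomination that fits, subtract, and repeat.
59 − 2×25→9 − 1×5→4 − 4×1→0
Total coins = 2 + 1 + 4 = 7

7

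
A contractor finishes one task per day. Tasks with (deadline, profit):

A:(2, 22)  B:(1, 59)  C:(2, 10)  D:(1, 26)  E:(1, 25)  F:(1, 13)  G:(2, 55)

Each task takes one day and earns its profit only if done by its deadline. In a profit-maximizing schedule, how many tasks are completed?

2

Sort by profit descending; place each in the latest free slot ≤ its deadline.
Profit order: B=59 G=55 D=26 E=25 A=22 F=13 C=10
Assign: B→slot 1, G→slot 2, D skipped, E skipped, A skipped, F skipped, C skipped.
Slots: [1:B] [2:G]
2 of 7 scheduled.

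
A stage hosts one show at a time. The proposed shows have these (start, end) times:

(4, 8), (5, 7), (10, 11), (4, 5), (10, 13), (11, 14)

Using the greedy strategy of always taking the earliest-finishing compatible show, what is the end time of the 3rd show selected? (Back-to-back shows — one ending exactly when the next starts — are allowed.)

Sort by end time and greedily take each interval whose start is ≥ the last chosen end.
By end time: (4,5), (5,7), (4,8), (10,11), (10,13), (11,14).
Pick (4,5); next start ≥ 5 → (5,7); next start ≥ 7 → (10,11); next start ≥ 11 → (11,14).
Selected: (4,5) (5,7) (10,11) (11,14)

11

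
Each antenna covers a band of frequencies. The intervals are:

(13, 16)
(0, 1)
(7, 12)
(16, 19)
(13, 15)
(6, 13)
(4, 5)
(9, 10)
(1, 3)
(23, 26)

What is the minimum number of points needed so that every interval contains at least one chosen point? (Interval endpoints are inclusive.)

6

Sorted: [0,1] [1,3] [4,5] [9,10] [7,12] [6,13] [13,15] [13,16] [16,19] [23,26]
{[0,1],[1,3]} hit by 1; {[4,5]} hit by 5; {[9,10],[7,12],[6,13]} hit by 10; {[13,15],[13,16]} hit by 15; {[16,19]} hit by 19; {[23,26]} hit by 26.
Points: 1, 5, 10, 15, 19, 26 (6 total).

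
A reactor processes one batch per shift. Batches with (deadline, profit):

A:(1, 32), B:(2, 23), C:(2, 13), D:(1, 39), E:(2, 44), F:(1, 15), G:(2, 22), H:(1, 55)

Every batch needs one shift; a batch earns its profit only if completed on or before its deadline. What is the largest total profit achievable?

99

Profit order: H=55 E=44 D=39 A=32 B=23 G=22 F=15 C=13
Assign: H→slot 1, E→slot 2, D skipped, A skipped, B skipped, G skipped, F skipped, C skipped.
Slots: [1:H] [2:E]
Profit = 55 + 44 = 99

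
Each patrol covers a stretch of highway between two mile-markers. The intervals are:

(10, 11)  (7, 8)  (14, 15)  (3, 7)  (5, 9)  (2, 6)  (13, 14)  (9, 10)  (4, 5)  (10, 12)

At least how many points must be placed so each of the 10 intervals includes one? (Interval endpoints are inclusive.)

Sort by right endpoint; whenever an interval is uncovered, place a point at its right end.
Sorted: [4,5] [2,6] [3,7] [7,8] [5,9] [9,10] [10,11] [10,12] [13,14] [14,15]
{[4,5],[2,6],[3,7]} hit by 5; {[7,8],[5,9]} hit by 8; {[9,10],[10,11],[10,12]} hit by 10; {[13,14],[14,15]} hit by 14.
Points: 5, 8, 10, 14 (4 total).

4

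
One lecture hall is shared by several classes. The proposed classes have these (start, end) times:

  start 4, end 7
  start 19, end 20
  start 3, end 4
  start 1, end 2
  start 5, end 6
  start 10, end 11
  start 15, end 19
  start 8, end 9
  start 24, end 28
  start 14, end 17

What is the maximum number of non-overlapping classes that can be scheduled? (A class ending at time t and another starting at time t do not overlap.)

8

Order by finish time; keep every interval that doesn't clash with the previous kept one.
Sorted by end: (1,2)  (3,4)  (5,6)  (4,7)  (8,9)  (10,11)  (14,17)  (15,19)  (19,20)  (24,28)
take (1,2); take (3,4); take (5,6); take (8,9); take (10,11); take (14,17); skip (15,19); take (19,20); take (24,28).
Selected 8 classes.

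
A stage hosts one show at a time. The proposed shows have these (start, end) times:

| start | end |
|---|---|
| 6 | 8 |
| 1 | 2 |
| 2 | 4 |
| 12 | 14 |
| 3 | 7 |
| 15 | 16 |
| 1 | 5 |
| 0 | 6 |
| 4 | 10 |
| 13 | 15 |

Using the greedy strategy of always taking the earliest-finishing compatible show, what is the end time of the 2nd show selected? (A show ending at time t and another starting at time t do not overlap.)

4

Sorted by end: (1,2)  (2,4)  (1,5)  (0,6)  (3,7)  (6,8)  (4,10)  (12,14)  (13,15)  (15,16)
take (1,2); take (2,4); take (6,8); skip (4,10); take (12,14); take (15,16).
Selected: (1,2) (2,4) (6,8) (12,14) (15,16)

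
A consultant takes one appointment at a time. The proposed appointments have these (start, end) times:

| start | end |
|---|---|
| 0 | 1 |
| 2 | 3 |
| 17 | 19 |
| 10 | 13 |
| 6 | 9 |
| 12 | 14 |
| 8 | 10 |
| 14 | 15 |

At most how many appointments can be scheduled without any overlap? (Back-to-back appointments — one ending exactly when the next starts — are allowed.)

Greedy by earliest finish: after sorting by end time, pick each interval compatible with the last pick.
Sorted by end: (0,1)  (2,3)  (6,9)  (8,10)  (10,13)  (12,14)  (14,15)  (17,19)
take (0,1); take (2,3); take (6,9); take (10,13); take (14,15); take (17,19).
Selected 6 appointments.

6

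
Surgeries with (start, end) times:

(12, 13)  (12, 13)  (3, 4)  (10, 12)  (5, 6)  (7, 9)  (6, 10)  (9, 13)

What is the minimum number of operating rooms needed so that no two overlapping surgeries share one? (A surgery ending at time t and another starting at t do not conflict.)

3

starts: [3, 5, 6, 7, 9, 10, 12, 12]
ends:   [4, 6, 9, 10, 12, 13, 13, 13]
s3→1 e4→0 s5→1 e6→0 s6→1 s7→2 e9→1 s9→2 e10→1 s10→2 e12→1 s12→2 s12→3  — peak 3.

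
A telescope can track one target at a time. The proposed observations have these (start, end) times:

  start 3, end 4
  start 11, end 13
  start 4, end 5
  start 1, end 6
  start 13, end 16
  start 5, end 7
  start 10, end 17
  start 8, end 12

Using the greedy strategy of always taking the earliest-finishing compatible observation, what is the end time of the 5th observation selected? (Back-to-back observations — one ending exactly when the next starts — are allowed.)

Sort by end time and greedily take each interval whose start is ≥ the last chosen end.
By end time: (3,4), (4,5), (1,6), (5,7), (8,12), (11,13), (13,16), (10,17).
Pick (3,4); next start ≥ 4 → (4,5); next start ≥ 5 → (5,7); next start ≥ 7 → (8,12); next start ≥ 12 → (13,16).
Selected: (3,4) (4,5) (5,7) (8,12) (13,16)

16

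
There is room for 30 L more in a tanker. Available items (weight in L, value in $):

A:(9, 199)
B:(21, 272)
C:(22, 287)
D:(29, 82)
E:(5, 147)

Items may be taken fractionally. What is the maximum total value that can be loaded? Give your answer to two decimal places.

554.73

Sort by value per unit weight and fill in that order.
Ratios (sorted): E 29.40, A 22.11, C 13.05, B 12.95, D 2.83
take E (5 @ 147); take A (9 @ 199); take 16/22 of C → 208.73. Capacity used 30/30.
Total value = 554.73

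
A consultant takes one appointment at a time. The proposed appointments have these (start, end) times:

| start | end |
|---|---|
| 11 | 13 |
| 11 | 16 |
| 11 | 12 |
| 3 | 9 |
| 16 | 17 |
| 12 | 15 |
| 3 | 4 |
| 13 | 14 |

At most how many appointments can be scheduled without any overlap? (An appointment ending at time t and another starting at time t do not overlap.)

4

Greedy by earliest finish: after sorting by end time, pick each interval compatible with the last pick.
By end time: (3,4), (3,9), (11,12), (11,13), (13,14), (12,15), (11,16), (16,17).
Pick (3,4); next start ≥ 4 → (11,12); next start ≥ 12 → (13,14); next start ≥ 14 → (16,17).
Selected 4 appointments.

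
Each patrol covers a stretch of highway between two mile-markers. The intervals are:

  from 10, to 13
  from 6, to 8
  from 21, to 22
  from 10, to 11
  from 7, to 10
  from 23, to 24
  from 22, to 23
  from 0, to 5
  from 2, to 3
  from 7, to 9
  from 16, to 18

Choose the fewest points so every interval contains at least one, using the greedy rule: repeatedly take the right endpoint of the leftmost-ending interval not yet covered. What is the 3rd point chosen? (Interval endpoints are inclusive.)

11

By right end: [2,3]  [0,5]  [6,8]  [7,9]  [7,10]  [10,11]  [10,13]  [16,18]  [21,22]  [22,23]  [23,24]
[2,3] uncovered → point at 3; [6,8] uncovered → point at 8; [10,11] uncovered → point at 11; [16,18] uncovered → point at 18; [21,22] uncovered → point at 22; [23,24] uncovered → point at 24.
Points: 3, 8, 11, 18, 22, 24 (6 total).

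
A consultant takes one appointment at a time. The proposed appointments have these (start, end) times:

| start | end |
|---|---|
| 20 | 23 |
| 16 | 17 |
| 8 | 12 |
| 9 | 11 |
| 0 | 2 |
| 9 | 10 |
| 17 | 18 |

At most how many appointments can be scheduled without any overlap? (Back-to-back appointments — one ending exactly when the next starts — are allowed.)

5

By end time: (0,2), (9,10), (9,11), (8,12), (16,17), (17,18), (20,23).
Pick (0,2); next start ≥ 2 → (9,10); next start ≥ 10 → (16,17); next start ≥ 17 → (17,18); next start ≥ 18 → (20,23).
Selected 5 appointments.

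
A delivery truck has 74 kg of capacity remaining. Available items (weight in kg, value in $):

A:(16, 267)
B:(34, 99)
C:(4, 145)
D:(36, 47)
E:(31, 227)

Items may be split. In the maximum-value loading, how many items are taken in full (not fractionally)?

3

Greedy by value/weight ratio, highest first.
Order: C (145/4=36.25) > A (267/16=16.69) > E (227/31=7.32) > B (99/34=2.91) > D (47/36=1.31)
Fill: take C (4 @ 145) → take A (16 @ 267) → take E (31 @ 227) → take 23/34 of B → 66.97; 74/74 used.
3 item(s) taken whole; one partial (take 23/34 of B).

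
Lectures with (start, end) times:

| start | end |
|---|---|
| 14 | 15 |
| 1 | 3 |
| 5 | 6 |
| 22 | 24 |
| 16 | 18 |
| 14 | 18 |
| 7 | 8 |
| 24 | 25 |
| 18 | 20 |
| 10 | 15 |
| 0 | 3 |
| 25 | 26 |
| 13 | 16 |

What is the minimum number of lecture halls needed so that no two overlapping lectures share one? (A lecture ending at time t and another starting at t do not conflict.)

The answer is the maximum number of intervals overlapping at any instant.
Events (time:±→running): 0:+→1 1:+→2 3:-→1 3:-→0 5:+→1 6:-→0 7:+→1 8:-→0 10:+→1 13:+→2 14:+→3 14:+→4 … peak 4.

4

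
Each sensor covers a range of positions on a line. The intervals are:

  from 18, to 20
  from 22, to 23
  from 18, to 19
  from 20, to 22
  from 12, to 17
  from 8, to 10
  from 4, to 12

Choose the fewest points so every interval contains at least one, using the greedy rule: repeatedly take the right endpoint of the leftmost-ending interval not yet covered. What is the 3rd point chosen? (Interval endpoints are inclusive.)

Sort by right endpoint; whenever an interval is uncovered, place a point at its right end.
Sorted: [8,10] [4,12] [12,17] [18,19] [18,20] [20,22] [22,23]
{[8,10],[4,12]} hit by 10; {[12,17]} hit by 17; {[18,19],[18,20]} hit by 19; {[20,22],[22,23]} hit by 22.
Points: 10, 17, 19, 22 (4 total).

19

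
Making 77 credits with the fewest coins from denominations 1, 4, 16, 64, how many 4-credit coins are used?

Greedy: take as many of the largest coin as possible, then repeat with the remainder.
77 = 1×64 + 3×4 + 1×1
Count of 4: 3

3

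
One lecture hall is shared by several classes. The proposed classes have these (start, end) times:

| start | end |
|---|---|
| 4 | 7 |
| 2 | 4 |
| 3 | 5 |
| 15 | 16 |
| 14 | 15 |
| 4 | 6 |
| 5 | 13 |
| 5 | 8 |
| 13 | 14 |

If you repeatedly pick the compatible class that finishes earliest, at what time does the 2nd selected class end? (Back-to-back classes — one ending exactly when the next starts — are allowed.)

Sorted by end: (2,4)  (3,5)  (4,6)  (4,7)  (5,8)  (5,13)  (13,14)  (14,15)  (15,16)
take (2,4); take (4,6); take (13,14); take (14,15); take (15,16).
Selected: (2,4) (4,6) (13,14) (14,15) (15,16)

6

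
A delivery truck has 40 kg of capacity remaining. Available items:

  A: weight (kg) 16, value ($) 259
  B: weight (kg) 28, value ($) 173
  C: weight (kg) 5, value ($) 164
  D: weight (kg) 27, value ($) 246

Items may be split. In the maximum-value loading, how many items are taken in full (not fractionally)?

2

Greedy by value/weight ratio, highest first.
Order: C (164/5=32.80) > A (259/16=16.19) > D (246/27=9.11) > B (173/28=6.18)
Fill: take C (5 @ 164) → take A (16 @ 259) → take 19/27 of D → 173.11; 40/40 used.
2 item(s) taken whole; one partial (take 19/27 of D).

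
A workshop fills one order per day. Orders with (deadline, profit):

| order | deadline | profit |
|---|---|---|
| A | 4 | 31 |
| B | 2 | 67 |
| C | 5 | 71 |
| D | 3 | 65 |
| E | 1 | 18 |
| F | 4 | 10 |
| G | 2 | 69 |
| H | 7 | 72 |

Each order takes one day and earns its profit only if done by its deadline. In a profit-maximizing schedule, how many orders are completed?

Sort by profit descending; place each in the latest free slot ≤ its deadline.
By profit: H(d7,72), C(d5,71), G(d2,69), B(d2,67), D(d3,65), A(d4,31), E(d1,18), F(d4,10)
H→slot 7; C→slot 5; G→slot 2; B→slot 1; D→slot 3; A→slot 4; E skipped; F skipped.
6 of 8 scheduled.

6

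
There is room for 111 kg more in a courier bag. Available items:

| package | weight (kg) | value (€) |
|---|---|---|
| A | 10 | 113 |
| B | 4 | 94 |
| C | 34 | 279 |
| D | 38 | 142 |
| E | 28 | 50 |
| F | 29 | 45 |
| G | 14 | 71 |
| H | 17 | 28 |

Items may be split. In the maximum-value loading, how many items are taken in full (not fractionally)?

Greedy by value/weight ratio, highest first.
Ratios (sorted): B 23.50, A 11.30, C 8.21, G 5.07, D 3.74, E 1.79, H 1.65, F 1.55
take B (4 @ 94); take A (10 @ 113); take C (34 @ 279); take G (14 @ 71); take D (38 @ 142); take 11/28 of E → 19.64. Capacity used 111/111.
5 item(s) taken whole; one partial (take 11/28 of E).

5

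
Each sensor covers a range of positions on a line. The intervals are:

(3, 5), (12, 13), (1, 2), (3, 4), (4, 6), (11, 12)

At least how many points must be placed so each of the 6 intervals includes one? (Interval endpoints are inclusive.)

Sort by right endpoint; whenever an interval is uncovered, place a point at its right end.
By right end: [1,2]  [3,4]  [3,5]  [4,6]  [11,12]  [12,13]
[1,2] uncovered → point at 2; [3,4] uncovered → point at 4; [11,12] uncovered → point at 12.
Points: 2, 4, 12 (3 total).

3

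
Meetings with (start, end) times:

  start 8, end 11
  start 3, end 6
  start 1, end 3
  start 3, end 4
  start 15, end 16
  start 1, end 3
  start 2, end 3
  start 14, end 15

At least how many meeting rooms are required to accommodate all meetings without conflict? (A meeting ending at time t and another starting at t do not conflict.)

3

The answer is the maximum number of intervals overlapping at any instant.
Events (time:±→running): 1:+→1 1:+→2 2:+→3 … peak 3.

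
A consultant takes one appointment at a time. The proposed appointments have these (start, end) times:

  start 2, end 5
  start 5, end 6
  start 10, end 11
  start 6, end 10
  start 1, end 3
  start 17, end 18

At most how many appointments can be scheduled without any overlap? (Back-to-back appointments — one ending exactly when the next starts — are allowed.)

5

Sorted by end: (1,3)  (2,5)  (5,6)  (6,10)  (10,11)  (17,18)
take (1,3); take (5,6); take (6,10); take (10,11); take (17,18).
Selected 5 appointments.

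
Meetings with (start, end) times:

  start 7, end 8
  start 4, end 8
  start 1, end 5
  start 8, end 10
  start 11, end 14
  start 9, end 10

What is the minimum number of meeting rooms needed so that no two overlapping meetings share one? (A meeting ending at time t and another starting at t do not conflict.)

2

Count concurrent intervals with a sweep; the peak is the room count.
Events (time:±→running): 1:+→1 4:+→2 … peak 2.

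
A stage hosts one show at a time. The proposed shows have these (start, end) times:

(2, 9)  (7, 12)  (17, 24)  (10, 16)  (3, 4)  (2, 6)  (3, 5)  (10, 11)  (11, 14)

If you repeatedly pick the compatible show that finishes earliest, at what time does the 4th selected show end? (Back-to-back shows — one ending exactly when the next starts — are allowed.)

Sorted by end: (3,4)  (3,5)  (2,6)  (2,9)  (10,11)  (7,12)  (11,14)  (10,16)  (17,24)
take (3,4); skip (2,9); take (10,11); take (11,14); take (17,24).
Selected: (3,4) (10,11) (11,14) (17,24)

24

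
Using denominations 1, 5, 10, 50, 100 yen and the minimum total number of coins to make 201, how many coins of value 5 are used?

201 − 2×100→1 − 1×1→0
Count of 5: 0

0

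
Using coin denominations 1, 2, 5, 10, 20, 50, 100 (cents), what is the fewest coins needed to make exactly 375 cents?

6

Greedy: take as many of the largest coin as possible, then repeat with the remainder.
375 = 3×100 + 1×50 + 1×20 + 1×5
Total coins = 3 + 1 + 1 + 1 = 6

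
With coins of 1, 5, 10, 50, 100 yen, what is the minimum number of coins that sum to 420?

Greedy: take as many of the largest coin as possible, then repeat with the remainder.
420 = 4×100 + 2×10
Total coins = 4 + 2 = 6

6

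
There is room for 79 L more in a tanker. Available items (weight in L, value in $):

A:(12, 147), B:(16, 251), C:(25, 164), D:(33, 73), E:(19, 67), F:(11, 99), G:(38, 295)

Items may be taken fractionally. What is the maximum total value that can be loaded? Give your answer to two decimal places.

805.12

Greedy by value/weight ratio, highest first.
Order: B (251/16=15.69) > A (147/12=12.25) > F (99/11=9.00) > G (295/38=7.76) > C (164/25=6.56) > E (67/19=3.53) > D (73/33=2.21)
Fill: take B (16 @ 251) → take A (12 @ 147) → take F (11 @ 99) → take G (38 @ 295) → take 2/25 of C → 13.12; 79/79 used.
Total value = 805.12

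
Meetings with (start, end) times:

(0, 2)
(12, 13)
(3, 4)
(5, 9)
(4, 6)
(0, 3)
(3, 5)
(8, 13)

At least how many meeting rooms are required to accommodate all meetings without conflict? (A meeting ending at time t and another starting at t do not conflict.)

Count concurrent intervals with a sweep; the peak is the room count.
Events (time:±→running): 0:+→1 0:+→2 … peak 2.

2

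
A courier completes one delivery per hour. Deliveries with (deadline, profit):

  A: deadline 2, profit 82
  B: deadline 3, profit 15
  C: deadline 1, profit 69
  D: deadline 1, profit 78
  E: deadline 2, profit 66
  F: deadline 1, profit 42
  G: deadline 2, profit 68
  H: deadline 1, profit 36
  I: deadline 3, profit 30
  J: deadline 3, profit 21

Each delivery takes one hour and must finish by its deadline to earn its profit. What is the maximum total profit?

190

Profit order: A=82 D=78 C=69 G=68 E=66 F=42 H=36 I=30 J=21 B=15
Assign: A→slot 2, D→slot 1, C skipped, G skipped, E skipped, F skipped, H skipped, I→slot 3, J skipped, B skipped.
Slots: [1:D] [2:A] [3:I]
Profit = 78 + 82 + 30 = 190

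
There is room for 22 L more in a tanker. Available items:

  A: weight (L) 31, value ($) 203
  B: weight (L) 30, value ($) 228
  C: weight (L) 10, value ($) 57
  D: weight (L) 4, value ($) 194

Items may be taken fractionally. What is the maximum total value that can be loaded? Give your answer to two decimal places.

330.80

Order: D (194/4=48.50) > B (228/30=7.60) > A (203/31=6.55) > C (57/10=5.70)
Fill: take D (4 @ 194) → take 18/30 of B → 136.80; 22/22 used.
Total value = 330.80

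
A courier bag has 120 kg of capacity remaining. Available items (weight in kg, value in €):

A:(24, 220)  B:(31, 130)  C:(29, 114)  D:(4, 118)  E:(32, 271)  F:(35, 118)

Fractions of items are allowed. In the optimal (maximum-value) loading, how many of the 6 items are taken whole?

5

Sort by value per unit weight and fill in that order.
Ratios (sorted): D 29.50, A 9.17, E 8.47, B 4.19, C 3.93, F 3.37
take D (4 @ 118); take A (24 @ 220); take E (32 @ 271); take B (31 @ 130); take C (29 @ 114). Capacity used 120/120.
5 item(s) taken whole.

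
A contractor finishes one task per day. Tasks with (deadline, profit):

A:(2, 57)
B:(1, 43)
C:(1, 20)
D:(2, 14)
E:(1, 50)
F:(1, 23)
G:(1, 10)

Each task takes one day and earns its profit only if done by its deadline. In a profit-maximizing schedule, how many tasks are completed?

Sort by profit descending; place each in the latest free slot ≤ its deadline.
By profit: A(d2,57), E(d1,50), B(d1,43), F(d1,23), C(d1,20), D(d2,14), G(d1,10)
A→slot 2; E→slot 1; B skipped; F skipped; C skipped; D skipped; G skipped.
2 of 7 scheduled.

2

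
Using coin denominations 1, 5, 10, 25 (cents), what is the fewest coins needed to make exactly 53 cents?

53 = 2×25 + 3×1
Total coins = 2 + 3 = 5

5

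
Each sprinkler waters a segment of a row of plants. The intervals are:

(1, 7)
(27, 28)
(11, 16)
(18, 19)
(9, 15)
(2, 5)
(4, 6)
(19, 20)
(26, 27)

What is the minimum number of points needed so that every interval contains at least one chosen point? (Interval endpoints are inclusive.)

4

Sorted: [2,5] [4,6] [1,7] [9,15] [11,16] [18,19] [19,20] [26,27] [27,28]
{[2,5],[4,6],[1,7]} hit by 5; {[9,15],[11,16]} hit by 15; {[18,19],[19,20]} hit by 19; {[26,27],[27,28]} hit by 27.
Points: 5, 15, 19, 27 (4 total).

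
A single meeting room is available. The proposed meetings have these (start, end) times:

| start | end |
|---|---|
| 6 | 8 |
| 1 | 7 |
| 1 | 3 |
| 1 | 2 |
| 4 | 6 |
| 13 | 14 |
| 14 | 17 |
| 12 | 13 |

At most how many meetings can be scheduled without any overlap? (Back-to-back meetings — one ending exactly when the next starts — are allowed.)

Sort by end time and greedily take each interval whose start is ≥ the last chosen end.
Sorted by end: (1,2)  (1,3)  (4,6)  (1,7)  (6,8)  (12,13)  (13,14)  (14,17)
take (1,2); take (4,6); take (6,8); take (12,13); take (13,14); take (14,17).
Selected 6 meetings.

6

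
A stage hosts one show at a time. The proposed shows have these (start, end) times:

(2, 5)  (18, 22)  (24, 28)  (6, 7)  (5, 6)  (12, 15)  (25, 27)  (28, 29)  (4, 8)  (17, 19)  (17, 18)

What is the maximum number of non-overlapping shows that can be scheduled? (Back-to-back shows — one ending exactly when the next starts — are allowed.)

8

By end time: (2,5), (5,6), (6,7), (4,8), (12,15), (17,18), (17,19), (18,22), (25,27), (24,28), (28,29).
Pick (2,5); next start ≥ 5 → (5,6); next start ≥ 6 → (6,7); next start ≥ 7 → (12,15); next start ≥ 15 → (17,18); next start ≥ 18 → (18,22); next start ≥ 22 → (25,27); next start ≥ 27 → (28,29).
Selected 8 shows.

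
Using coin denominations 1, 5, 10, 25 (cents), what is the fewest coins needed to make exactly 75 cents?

3

Greedy: take as many of the largest coin as possible, then repeat with the remainder.
75 − 3×25→0
Total coins = 3 = 3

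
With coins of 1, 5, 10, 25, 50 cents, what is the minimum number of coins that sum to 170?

5

Use the largest denomination that fits, subtract, and repeat.
170 − 3×50→20 − 2×10→0
Total coins = 3 + 2 = 5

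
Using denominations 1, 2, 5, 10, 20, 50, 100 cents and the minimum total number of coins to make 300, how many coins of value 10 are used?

0

300 − 3×100→0
Count of 10: 0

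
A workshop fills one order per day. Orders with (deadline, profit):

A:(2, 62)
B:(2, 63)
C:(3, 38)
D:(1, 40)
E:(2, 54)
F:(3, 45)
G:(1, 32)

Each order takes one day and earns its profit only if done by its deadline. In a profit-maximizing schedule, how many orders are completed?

Take jobs in profit order; each goes to the latest open slot no later than its deadline.
Profit order: B=63 A=62 E=54 F=45 D=40 C=38 G=32
Assign: B→slot 2, A→slot 1, E skipped, F→slot 3, D skipped, C skipped, G skipped.
Slots: [1:A] [2:B] [3:F]
3 of 7 scheduled.

3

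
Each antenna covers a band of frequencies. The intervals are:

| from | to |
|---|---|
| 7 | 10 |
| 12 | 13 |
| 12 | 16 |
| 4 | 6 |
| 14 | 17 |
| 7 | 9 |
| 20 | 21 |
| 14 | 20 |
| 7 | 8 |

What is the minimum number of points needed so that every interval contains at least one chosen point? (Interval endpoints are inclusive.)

Sort by right endpoint; whenever an interval is uncovered, place a point at its right end.
By right end: [4,6]  [7,8]  [7,9]  [7,10]  [12,13]  [12,16]  [14,17]  [14,20]  [20,21]
[4,6] uncovered → point at 6; [7,8] uncovered → point at 8; [12,13] uncovered → point at 13; [14,17] uncovered → point at 17; [20,21] uncovered → point at 21.
Points: 6, 8, 13, 17, 21 (5 total).

5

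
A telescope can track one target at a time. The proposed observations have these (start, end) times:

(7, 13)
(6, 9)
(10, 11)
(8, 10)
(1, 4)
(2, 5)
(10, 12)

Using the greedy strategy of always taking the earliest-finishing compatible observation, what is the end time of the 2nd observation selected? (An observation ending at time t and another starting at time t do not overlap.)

9

Sorted by end: (1,4)  (2,5)  (6,9)  (8,10)  (10,11)  (10,12)  (7,13)
take (1,4); take (6,9); take (10,11); skip (10,12); skip (7,13).
Selected: (1,4) (6,9) (10,11)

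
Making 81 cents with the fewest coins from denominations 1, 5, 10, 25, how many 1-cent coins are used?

1

Use the largest denomination that fits, subtract, and repeat.
81 − 3×25→6 − 1×5→1 − 1×1→0
Count of 1: 1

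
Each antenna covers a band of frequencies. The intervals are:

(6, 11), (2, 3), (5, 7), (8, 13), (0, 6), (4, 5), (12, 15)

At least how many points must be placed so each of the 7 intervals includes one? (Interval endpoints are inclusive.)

4

By right end: [2,3]  [4,5]  [0,6]  [5,7]  [6,11]  [8,13]  [12,15]
[2,3] uncovered → point at 3; [4,5] uncovered → point at 5; [6,11] uncovered → point at 11; [12,15] uncovered → point at 15.
Points: 3, 5, 11, 15 (4 total).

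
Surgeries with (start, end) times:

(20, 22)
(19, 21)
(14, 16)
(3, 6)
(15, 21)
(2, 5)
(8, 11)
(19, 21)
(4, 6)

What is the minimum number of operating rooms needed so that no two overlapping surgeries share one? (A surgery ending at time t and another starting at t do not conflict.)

4

Events (time:±→running): 2:+→1 3:+→2 4:+→3 5:-→2 6:-→1 6:-→0 8:+→1 11:-→0 14:+→1 15:+→2 16:-→1 19:+→2 19:+→3 20:+→4 … peak 4.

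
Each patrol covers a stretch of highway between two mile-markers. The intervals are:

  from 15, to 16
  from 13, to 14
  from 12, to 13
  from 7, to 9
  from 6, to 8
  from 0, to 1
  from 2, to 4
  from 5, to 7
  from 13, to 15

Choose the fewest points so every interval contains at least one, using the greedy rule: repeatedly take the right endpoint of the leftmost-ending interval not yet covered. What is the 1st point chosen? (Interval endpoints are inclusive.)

Process intervals by earliest right end; each time one isn't hit yet, stab at its right endpoint.
By right end: [0,1]  [2,4]  [5,7]  [6,8]  [7,9]  [12,13]  [13,14]  [13,15]  [15,16]
[0,1] uncovered → point at 1; [2,4] uncovered → point at 4; [5,7] uncovered → point at 7; [12,13] uncovered → point at 13; [15,16] uncovered → point at 16.
Points: 1, 4, 7, 13, 16 (5 total).

1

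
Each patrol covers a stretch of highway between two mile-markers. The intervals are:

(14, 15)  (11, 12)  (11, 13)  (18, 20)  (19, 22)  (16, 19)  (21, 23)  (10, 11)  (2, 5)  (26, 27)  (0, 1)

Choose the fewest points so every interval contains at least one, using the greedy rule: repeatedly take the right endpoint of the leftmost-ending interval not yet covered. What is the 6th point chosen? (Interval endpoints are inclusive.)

By right end: [0,1]  [2,5]  [10,11]  [11,12]  [11,13]  [14,15]  [16,19]  [18,20]  [19,22]  [21,23]  [26,27]
[0,1] uncovered → point at 1; [2,5] uncovered → point at 5; [10,11] uncovered → point at 11; [14,15] uncovered → point at 15; [16,19] uncovered → point at 19; [21,23] uncovered → point at 23; [26,27] uncovered → point at 27.
Points: 1, 5, 11, 15, 19, 23, 27 (7 total).

23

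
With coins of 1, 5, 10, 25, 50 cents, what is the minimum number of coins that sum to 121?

5

121 = 2×50 + 2×10 + 1×1
Total coins = 2 + 2 + 1 = 5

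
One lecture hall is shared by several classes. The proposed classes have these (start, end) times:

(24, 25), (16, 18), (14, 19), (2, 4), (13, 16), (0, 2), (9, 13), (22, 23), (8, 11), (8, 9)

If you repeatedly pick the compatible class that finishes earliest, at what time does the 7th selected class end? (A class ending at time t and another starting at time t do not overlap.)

Sorted by end: (0,2)  (2,4)  (8,9)  (8,11)  (9,13)  (13,16)  (16,18)  (14,19)  (22,23)  (24,25)
take (0,2); take (2,4); take (8,9); take (9,13); take (13,16); take (16,18); take (22,23); take (24,25).
Selected: (0,2) (2,4) (8,9) (9,13) (13,16) (16,18) (22,23) (24,25)

23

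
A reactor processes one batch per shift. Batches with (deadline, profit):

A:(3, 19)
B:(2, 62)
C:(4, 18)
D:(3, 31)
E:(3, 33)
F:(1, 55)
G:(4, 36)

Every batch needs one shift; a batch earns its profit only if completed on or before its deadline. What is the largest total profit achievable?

Take jobs in profit order; each goes to the latest open slot no later than its deadline.
By profit: B(d2,62), F(d1,55), G(d4,36), E(d3,33), D(d3,31), A(d3,19), C(d4,18)
B→slot 2; F→slot 1; G→slot 4; E→slot 3; D skipped; A skipped; C skipped.
Profit = 55 + 62 + 33 + 36 = 186

186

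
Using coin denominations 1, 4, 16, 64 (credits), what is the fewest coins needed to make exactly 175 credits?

Greedy: take as many of the largest coin as possible, then repeat with the remainder.
175 = 2×64 + 2×16 + 3×4 + 3×1
Total coins = 2 + 2 + 3 + 3 = 10

10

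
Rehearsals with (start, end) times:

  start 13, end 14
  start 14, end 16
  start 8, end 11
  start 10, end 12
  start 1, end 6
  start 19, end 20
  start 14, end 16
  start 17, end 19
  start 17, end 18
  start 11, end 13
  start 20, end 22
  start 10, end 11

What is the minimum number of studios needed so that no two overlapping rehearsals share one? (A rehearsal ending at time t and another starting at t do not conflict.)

The answer is the maximum number of intervals overlapping at any instant.
Events (time:±→running): 1:+→1 6:-→0 8:+→1 10:+→2 10:+→3 … peak 3.

3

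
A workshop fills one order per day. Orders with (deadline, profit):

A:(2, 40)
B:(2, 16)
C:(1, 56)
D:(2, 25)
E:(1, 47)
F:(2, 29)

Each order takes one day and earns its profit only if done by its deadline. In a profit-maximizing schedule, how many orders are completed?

2

Sort by profit descending; place each in the latest free slot ≤ its deadline.
Profit order: C=56 E=47 A=40 F=29 D=25 B=16
Assign: C→slot 1, E skipped, A→slot 2, F skipped, D skipped, B skipped.
Slots: [1:C] [2:A]
2 of 6 scheduled.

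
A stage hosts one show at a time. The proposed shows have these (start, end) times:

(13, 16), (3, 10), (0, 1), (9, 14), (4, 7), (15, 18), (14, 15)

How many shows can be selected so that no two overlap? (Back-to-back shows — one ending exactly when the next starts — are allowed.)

Greedy by earliest finish: after sorting by end time, pick each interval compatible with the last pick.
By end time: (0,1), (4,7), (3,10), (9,14), (14,15), (13,16), (15,18).
Pick (0,1); next start ≥ 1 → (4,7); next start ≥ 7 → (9,14); next start ≥ 14 → (14,15); next start ≥ 15 → (15,18).
Selected 5 shows.

5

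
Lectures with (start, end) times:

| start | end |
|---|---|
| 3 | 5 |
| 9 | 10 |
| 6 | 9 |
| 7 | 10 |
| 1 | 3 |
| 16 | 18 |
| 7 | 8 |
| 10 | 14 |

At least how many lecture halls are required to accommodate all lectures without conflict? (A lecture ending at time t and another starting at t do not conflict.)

The answer is the maximum number of intervals overlapping at any instant.
Events (time:±→running): 1:+→1 3:-→0 3:+→1 5:-→0 6:+→1 7:+→2 7:+→3 … peak 3.

3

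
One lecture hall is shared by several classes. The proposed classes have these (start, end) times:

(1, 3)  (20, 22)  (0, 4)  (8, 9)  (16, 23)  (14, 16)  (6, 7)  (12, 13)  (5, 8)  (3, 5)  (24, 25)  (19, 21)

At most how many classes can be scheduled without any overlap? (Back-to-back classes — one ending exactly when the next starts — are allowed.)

By end time: (1,3), (0,4), (3,5), (6,7), (5,8), (8,9), (12,13), (14,16), (19,21), (20,22), (16,23), (24,25).
Pick (1,3); next start ≥ 3 → (3,5); next start ≥ 5 → (6,7); next start ≥ 7 → (8,9); next start ≥ 9 → (12,13); next start ≥ 13 → (14,16); next start ≥ 16 → (19,21); next start ≥ 21 → (24,25).
Selected 8 classes.

8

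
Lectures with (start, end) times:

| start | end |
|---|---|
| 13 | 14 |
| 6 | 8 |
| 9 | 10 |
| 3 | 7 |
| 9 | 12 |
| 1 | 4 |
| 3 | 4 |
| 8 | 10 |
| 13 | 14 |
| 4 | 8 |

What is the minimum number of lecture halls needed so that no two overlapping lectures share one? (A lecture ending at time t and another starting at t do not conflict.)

Count concurrent intervals with a sweep; the peak is the room count.
starts: [1, 3, 3, 4, 6, 8, 9, 9, 13, 13]
ends:   [4, 4, 7, 8, 8, 10, 10, 12, 14, 14]
s1→1 s3→2 s3→3  — peak 3.

3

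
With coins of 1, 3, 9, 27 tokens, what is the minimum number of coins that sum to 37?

3

Use the largest denomination that fits, subtract, and repeat.
37 − 1×27→10 − 1×9→1 − 1×1→0
Total coins = 1 + 1 + 1 = 3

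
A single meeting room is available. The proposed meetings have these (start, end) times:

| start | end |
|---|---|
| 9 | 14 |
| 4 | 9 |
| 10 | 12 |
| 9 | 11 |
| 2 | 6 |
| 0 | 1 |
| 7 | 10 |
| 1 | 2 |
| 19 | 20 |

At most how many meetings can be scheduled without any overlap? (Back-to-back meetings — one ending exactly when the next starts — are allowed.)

Sorted by end: (0,1)  (1,2)  (2,6)  (4,9)  (7,10)  (9,11)  (10,12)  (9,14)  (19,20)
take (0,1); take (1,2); take (2,6); take (7,10); take (10,12); take (19,20).
Selected 6 meetings.

6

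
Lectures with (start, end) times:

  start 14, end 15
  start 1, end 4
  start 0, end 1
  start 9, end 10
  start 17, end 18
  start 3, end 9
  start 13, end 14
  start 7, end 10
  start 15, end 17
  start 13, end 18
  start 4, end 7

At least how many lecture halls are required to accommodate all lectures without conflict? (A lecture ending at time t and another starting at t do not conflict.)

2

Count concurrent intervals with a sweep; the peak is the room count.
Events (time:±→running): 0:+→1 1:-→0 1:+→1 3:+→2 … peak 2.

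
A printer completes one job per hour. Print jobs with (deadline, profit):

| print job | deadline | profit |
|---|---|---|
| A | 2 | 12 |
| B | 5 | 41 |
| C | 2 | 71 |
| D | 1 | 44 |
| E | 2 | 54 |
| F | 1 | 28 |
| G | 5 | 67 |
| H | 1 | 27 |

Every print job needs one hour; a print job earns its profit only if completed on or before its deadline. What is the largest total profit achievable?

233

By profit: C(d2,71), G(d5,67), E(d2,54), D(d1,44), B(d5,41), F(d1,28), H(d1,27), A(d2,12)
C→slot 2; G→slot 5; E→slot 1; D skipped; B→slot 4; F skipped; H skipped; A skipped.
Profit = 54 + 71 + 41 + 67 = 233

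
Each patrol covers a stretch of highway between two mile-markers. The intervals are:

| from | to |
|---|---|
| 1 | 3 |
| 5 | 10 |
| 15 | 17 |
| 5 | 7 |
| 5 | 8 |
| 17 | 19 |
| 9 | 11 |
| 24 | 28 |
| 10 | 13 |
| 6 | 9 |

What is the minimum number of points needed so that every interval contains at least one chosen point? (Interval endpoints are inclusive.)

Process intervals by earliest right end; each time one isn't hit yet, stab at its right endpoint.
By right end: [1,3]  [5,7]  [5,8]  [6,9]  [5,10]  [9,11]  [10,13]  [15,17]  [17,19]  [24,28]
[1,3] uncovered → point at 3; [5,7] uncovered → point at 7; [9,11] uncovered → point at 11; [15,17] uncovered → point at 17; [24,28] uncovered → point at 28.
Points: 3, 7, 11, 17, 28 (5 total).

5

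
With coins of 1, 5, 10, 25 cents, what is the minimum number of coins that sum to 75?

3

75 = 3×25
Total coins = 3 = 3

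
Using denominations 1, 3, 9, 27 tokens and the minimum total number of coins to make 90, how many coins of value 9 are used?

90 − 3×27→9 − 1×9→0
Count of 9: 1

1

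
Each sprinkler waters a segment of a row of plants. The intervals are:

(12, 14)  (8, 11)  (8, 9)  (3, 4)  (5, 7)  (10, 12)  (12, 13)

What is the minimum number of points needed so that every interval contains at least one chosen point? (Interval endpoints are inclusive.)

4

Sort by right endpoint; whenever an interval is uncovered, place a point at its right end.
Sorted: [3,4] [5,7] [8,9] [8,11] [10,12] [12,13] [12,14]
{[3,4]} hit by 4; {[5,7]} hit by 7; {[8,9],[8,11]} hit by 9; {[10,12],[12,13],[12,14]} hit by 12.
Points: 4, 7, 9, 12 (4 total).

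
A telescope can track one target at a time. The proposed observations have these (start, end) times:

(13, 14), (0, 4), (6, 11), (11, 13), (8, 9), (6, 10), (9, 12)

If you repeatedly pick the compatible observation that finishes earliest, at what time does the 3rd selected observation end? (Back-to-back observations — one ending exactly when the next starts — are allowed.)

12

Order by finish time; keep every interval that doesn't clash with the previous kept one.
By end time: (0,4), (8,9), (6,10), (6,11), (9,12), (11,13), (13,14).
Pick (0,4); next start ≥ 4 → (8,9); next start ≥ 9 → (9,12); next start ≥ 12 → (13,14).
Selected: (0,4) (8,9) (9,12) (13,14)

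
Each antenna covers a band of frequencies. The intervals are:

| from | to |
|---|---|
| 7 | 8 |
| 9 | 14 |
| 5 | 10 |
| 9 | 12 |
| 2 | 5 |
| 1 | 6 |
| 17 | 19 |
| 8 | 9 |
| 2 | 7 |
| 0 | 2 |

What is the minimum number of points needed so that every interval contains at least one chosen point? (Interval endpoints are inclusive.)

Sort by right endpoint; whenever an interval is uncovered, place a point at its right end.
Sorted: [0,2] [2,5] [1,6] [2,7] [7,8] [8,9] [5,10] [9,12] [9,14] [17,19]
{[0,2],[2,5],[1,6],[2,7]} hit by 2; {[7,8],[8,9],[5,10]} hit by 8; {[9,12],[9,14]} hit by 12; {[17,19]} hit by 19.
Points: 2, 8, 12, 19 (4 total).

4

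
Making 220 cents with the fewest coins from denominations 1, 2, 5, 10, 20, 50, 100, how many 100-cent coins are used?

2

220 − 2×100→20 − 1×20→0
Count of 100: 2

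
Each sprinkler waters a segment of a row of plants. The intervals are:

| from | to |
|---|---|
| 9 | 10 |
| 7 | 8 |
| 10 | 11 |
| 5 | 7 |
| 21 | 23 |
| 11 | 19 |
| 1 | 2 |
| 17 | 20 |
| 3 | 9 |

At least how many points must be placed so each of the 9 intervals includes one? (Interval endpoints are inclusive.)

5

By right end: [1,2]  [5,7]  [7,8]  [3,9]  [9,10]  [10,11]  [11,19]  [17,20]  [21,23]
[1,2] uncovered → point at 2; [5,7] uncovered → point at 7; [9,10] uncovered → point at 10; [11,19] uncovered → point at 19; [21,23] uncovered → point at 23.
Points: 2, 7, 10, 19, 23 (5 total).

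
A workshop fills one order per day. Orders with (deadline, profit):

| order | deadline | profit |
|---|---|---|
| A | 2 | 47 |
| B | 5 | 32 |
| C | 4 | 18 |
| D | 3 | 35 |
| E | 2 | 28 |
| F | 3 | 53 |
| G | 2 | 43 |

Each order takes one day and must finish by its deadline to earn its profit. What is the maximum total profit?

Sort by profit descending; place each in the latest free slot ≤ its deadline.
Profit order: F=53 A=47 G=43 D=35 B=32 E=28 C=18
Assign: F→slot 3, A→slot 2, G→slot 1, D skipped, B→slot 5, E skipped, C→slot 4.
Slots: [1:G] [2:A] [3:F] [4:C] [5:B]
Profit = 43 + 47 + 53 + 18 + 32 = 193

193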